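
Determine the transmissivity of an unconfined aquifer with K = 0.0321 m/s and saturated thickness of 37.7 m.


Transmissivity is defined as T = K * h.
T = 0.0321 * 37.7
  = 1.2102 m^2/s.

1.2102


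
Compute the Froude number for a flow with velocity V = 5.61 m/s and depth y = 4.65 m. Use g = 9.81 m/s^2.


The Froude number is defined as Fr = V / sqrt(g*y).
g*y = 9.81 * 4.65 = 45.6165.
sqrt(g*y) = sqrt(45.6165) = 6.754.
Fr = 5.61 / 6.754 = 0.8306.

0.8306


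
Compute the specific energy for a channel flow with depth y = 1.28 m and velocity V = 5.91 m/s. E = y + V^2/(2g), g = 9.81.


Specific energy E = y + V^2/(2g).
Velocity head = V^2/(2g) = 5.91^2 / (2*9.81) = 34.9281 / 19.62 = 1.7802 m.
E = 1.28 + 1.7802 = 3.0602 m.

3.0602


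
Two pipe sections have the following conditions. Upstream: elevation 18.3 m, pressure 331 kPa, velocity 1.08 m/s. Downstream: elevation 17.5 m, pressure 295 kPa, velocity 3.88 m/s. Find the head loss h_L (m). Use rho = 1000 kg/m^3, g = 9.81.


Total head at each section: H = z + p/(rho*g) + V^2/(2g).
H1 = 18.3 + 331*1000/(1000*9.81) + 1.08^2/(2*9.81)
   = 18.3 + 33.741 + 0.0594
   = 52.101 m.
H2 = 17.5 + 295*1000/(1000*9.81) + 3.88^2/(2*9.81)
   = 17.5 + 30.071 + 0.7673
   = 48.339 m.
h_L = H1 - H2 = 52.101 - 48.339 = 3.762 m.

3.762


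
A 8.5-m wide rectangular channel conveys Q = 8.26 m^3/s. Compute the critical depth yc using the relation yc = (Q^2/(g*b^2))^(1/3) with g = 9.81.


Using yc = (Q^2 / (g * b^2))^(1/3):
Q^2 = 8.26^2 = 68.23.
g * b^2 = 9.81 * 8.5^2 = 9.81 * 72.25 = 708.77.
Q^2 / (g*b^2) = 68.23 / 708.77 = 0.0963.
yc = 0.0963^(1/3) = 0.4583 m.

0.4583


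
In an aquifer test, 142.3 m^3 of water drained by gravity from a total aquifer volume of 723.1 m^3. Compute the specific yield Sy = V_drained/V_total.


Specific yield Sy = Volume drained / Total volume.
Sy = 142.3 / 723.1
   = 0.1968.

0.1968


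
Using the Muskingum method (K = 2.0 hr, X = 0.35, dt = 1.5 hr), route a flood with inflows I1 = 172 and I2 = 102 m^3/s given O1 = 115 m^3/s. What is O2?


Muskingum coefficients:
denom = 2*K*(1-X) + dt = 2*2.0*(1-0.35) + 1.5 = 4.1.
C0 = (dt - 2*K*X)/denom = (1.5 - 2*2.0*0.35)/4.1 = 0.0244.
C1 = (dt + 2*K*X)/denom = (1.5 + 2*2.0*0.35)/4.1 = 0.7073.
C2 = (2*K*(1-X) - dt)/denom = 0.2683.
O2 = C0*I2 + C1*I1 + C2*O1
   = 0.0244*102 + 0.7073*172 + 0.2683*115
   = 155.0 m^3/s.

155.0


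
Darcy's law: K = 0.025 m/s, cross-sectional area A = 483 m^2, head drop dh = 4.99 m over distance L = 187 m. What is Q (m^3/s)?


Darcy's law: Q = K * A * i, where i = dh/L.
Hydraulic gradient i = 4.99 / 187 = 0.026684.
Q = 0.025 * 483 * 0.026684
  = 0.3222 m^3/s.

0.3222


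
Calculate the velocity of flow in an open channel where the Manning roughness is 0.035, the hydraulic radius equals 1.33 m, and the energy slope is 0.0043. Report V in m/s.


Manning's equation gives V = (1/n) * R^(2/3) * S^(1/2).
First, compute R^(2/3) = 1.33^(2/3) = 1.2094.
Next, S^(1/2) = 0.0043^(1/2) = 0.065574.
Then 1/n = 1/0.035 = 28.57.
V = 28.57 * 1.2094 * 0.065574 = 2.2659 m/s.

2.2659


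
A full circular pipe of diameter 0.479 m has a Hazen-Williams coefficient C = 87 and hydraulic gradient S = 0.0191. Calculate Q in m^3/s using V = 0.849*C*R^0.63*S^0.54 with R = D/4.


For a full circular pipe, R = D/4 = 0.479/4 = 0.1197 m.
V = 0.849 * 87 * 0.1197^0.63 * 0.0191^0.54
  = 0.849 * 87 * 0.262611 * 0.117966
  = 2.2882 m/s.
Pipe area A = pi*D^2/4 = pi*0.479^2/4 = 0.1802 m^2.
Q = A * V = 0.1802 * 2.2882 = 0.4123 m^3/s.

0.4123


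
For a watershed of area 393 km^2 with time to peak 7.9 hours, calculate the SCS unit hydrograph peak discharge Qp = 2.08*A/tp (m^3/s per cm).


SCS formula: Qp = 2.08 * A / tp.
Qp = 2.08 * 393 / 7.9
   = 817.44 / 7.9
   = 103.47 m^3/s per cm.

103.47


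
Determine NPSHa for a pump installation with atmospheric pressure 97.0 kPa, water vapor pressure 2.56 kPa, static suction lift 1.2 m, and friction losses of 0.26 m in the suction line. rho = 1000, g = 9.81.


NPSHa = p_atm/(rho*g) - z_s - hf_s - p_vap/(rho*g).
p_atm/(rho*g) = 97.0*1000 / (1000*9.81) = 9.888 m.
p_vap/(rho*g) = 2.56*1000 / (1000*9.81) = 0.261 m.
NPSHa = 9.888 - 1.2 - 0.26 - 0.261
      = 8.17 m.

8.17


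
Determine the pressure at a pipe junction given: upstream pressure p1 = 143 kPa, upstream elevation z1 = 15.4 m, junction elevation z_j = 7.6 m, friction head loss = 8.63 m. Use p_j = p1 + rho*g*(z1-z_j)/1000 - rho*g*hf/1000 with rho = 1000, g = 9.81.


Junction pressure: p_j = p1 + rho*g*(z1 - z_j)/1000 - rho*g*hf/1000.
Elevation term = 1000*9.81*(15.4 - 7.6)/1000 = 76.518 kPa.
Friction term = 1000*9.81*8.63/1000 = 84.66 kPa.
p_j = 143 + 76.518 - 84.66 = 134.86 kPa.

134.86


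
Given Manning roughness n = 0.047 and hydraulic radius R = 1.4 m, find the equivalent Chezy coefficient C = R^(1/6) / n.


The Chezy coefficient relates to Manning's n through C = R^(1/6) / n.
R^(1/6) = 1.4^(1/6) = 1.057681.
C = 1.057681 / 0.047 = 22.5 m^(1/2)/s.

22.5


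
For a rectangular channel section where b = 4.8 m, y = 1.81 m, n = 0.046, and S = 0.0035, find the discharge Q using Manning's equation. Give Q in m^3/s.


For a rectangular channel, the cross-sectional area A = b * y = 4.8 * 1.81 = 8.69 m^2.
The wetted perimeter P = b + 2y = 4.8 + 2*1.81 = 8.42 m.
Hydraulic radius R = A/P = 8.69/8.42 = 1.0318 m.
Velocity V = (1/n)*R^(2/3)*S^(1/2) = (1/0.046)*1.0318^(2/3)*0.0035^(1/2) = 1.3133 m/s.
Discharge Q = A * V = 8.69 * 1.3133 = 11.41 m^3/s.

11.41


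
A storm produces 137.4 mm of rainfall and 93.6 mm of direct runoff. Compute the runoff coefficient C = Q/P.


The runoff coefficient C = runoff depth / rainfall depth.
C = 93.6 / 137.4
  = 0.6812.

0.6812


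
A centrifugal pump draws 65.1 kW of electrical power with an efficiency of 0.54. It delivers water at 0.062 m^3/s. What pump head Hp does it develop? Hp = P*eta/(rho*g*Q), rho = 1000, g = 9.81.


Pump head formula: Hp = P * eta / (rho * g * Q).
Numerator: P * eta = 65.1 * 1000 * 0.54 = 35154.0 W.
Denominator: rho * g * Q = 1000 * 9.81 * 0.062 = 608.22.
Hp = 35154.0 / 608.22 = 57.8 m.

57.8


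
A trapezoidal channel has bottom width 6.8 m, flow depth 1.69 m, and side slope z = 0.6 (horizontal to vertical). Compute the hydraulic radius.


For a trapezoidal section with side slope z:
A = (b + z*y)*y = (6.8 + 0.6*1.69)*1.69 = 13.206 m^2.
P = b + 2*y*sqrt(1 + z^2) = 6.8 + 2*1.69*sqrt(1 + 0.6^2) = 10.742 m.
R = A/P = 13.206 / 10.742 = 1.2294 m.

1.2294


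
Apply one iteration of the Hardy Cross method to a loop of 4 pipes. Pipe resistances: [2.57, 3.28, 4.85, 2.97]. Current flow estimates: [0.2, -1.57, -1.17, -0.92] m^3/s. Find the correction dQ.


Numerator terms (r*Q*|Q|): 2.57*0.2*|0.2| = 0.1028; 3.28*-1.57*|-1.57| = -8.0849; 4.85*-1.17*|-1.17| = -6.6392; 2.97*-0.92*|-0.92| = -2.5138.
Sum of numerator = -17.135.
Denominator terms (r*|Q|): 2.57*|0.2| = 0.514; 3.28*|-1.57| = 5.1496; 4.85*|-1.17| = 5.6745; 2.97*|-0.92| = 2.7324.
2 * sum of denominator = 2 * 14.0705 = 28.141.
dQ = --17.135 / 28.141 = 0.6089 m^3/s.

0.6089


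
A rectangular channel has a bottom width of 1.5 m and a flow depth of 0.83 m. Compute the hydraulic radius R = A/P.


For a rectangular section:
Flow area A = b * y = 1.5 * 0.83 = 1.24 m^2.
Wetted perimeter P = b + 2y = 1.5 + 2*0.83 = 3.16 m.
Hydraulic radius R = A/P = 1.24 / 3.16 = 0.394 m.

0.394


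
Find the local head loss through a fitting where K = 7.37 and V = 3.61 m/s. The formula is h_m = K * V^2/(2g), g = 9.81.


Minor loss formula: h_m = K * V^2/(2g).
V^2 = 3.61^2 = 13.0321.
V^2/(2g) = 13.0321 / 19.62 = 0.6642 m.
h_m = 7.37 * 0.6642 = 4.8953 m.

4.8953


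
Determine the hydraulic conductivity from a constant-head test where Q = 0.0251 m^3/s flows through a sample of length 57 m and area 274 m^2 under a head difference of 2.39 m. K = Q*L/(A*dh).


From K = Q*L / (A*dh):
Numerator: Q*L = 0.0251 * 57 = 1.4307.
Denominator: A*dh = 274 * 2.39 = 654.86.
K = 1.4307 / 654.86 = 0.002185 m/s.

0.002185


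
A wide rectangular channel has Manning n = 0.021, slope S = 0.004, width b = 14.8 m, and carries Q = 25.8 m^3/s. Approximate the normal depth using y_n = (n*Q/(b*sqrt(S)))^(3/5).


We use the wide-channel approximation y_n = (n*Q/(b*sqrt(S)))^(3/5).
sqrt(S) = sqrt(0.004) = 0.063246.
Numerator: n*Q = 0.021 * 25.8 = 0.5418.
Denominator: b*sqrt(S) = 14.8 * 0.063246 = 0.936041.
arg = 0.5788.
y_n = 0.5788^(3/5) = 0.7203 m.

0.7203


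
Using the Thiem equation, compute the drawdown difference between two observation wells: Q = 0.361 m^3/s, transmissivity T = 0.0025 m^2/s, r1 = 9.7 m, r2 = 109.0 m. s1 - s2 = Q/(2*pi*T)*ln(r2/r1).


Thiem equation: s1 - s2 = Q/(2*pi*T) * ln(r2/r1).
ln(r2/r1) = ln(109.0/9.7) = 2.4192.
Q/(2*pi*T) = 0.361 / (2*pi*0.0025) = 0.361 / 0.0157 = 22.982.
s1 - s2 = 22.982 * 2.4192 = 55.5985 m.

55.5985


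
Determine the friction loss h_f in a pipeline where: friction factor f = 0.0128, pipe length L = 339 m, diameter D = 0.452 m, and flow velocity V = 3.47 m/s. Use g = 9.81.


Darcy-Weisbach equation: h_f = f * (L/D) * V^2/(2g).
f * L/D = 0.0128 * 339/0.452 = 9.6.
V^2/(2g) = 3.47^2 / (2*9.81) = 12.0409 / 19.62 = 0.6137 m.
h_f = 9.6 * 0.6137 = 5.892 m.

5.892


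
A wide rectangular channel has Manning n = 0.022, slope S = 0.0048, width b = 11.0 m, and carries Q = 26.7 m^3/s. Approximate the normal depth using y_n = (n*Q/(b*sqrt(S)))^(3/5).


We use the wide-channel approximation y_n = (n*Q/(b*sqrt(S)))^(3/5).
sqrt(S) = sqrt(0.0048) = 0.069282.
Numerator: n*Q = 0.022 * 26.7 = 0.5874.
Denominator: b*sqrt(S) = 11.0 * 0.069282 = 0.762102.
arg = 0.7708.
y_n = 0.7708^(3/5) = 0.8554 m.

0.8554


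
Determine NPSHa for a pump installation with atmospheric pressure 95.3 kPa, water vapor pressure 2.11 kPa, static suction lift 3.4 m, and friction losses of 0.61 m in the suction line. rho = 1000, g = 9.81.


NPSHa = p_atm/(rho*g) - z_s - hf_s - p_vap/(rho*g).
p_atm/(rho*g) = 95.3*1000 / (1000*9.81) = 9.715 m.
p_vap/(rho*g) = 2.11*1000 / (1000*9.81) = 0.215 m.
NPSHa = 9.715 - 3.4 - 0.61 - 0.215
      = 5.49 m.

5.49


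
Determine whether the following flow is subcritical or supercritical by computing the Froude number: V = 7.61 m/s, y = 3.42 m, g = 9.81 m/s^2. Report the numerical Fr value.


The Froude number is defined as Fr = V / sqrt(g*y).
g*y = 9.81 * 3.42 = 33.5502.
sqrt(g*y) = sqrt(33.5502) = 5.7923.
Fr = 7.61 / 5.7923 = 1.3138.
Since Fr > 1, the flow is supercritical.

1.3138


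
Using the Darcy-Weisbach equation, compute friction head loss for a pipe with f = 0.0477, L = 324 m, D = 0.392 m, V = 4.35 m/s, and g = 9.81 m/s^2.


Darcy-Weisbach equation: h_f = f * (L/D) * V^2/(2g).
f * L/D = 0.0477 * 324/0.392 = 39.4255.
V^2/(2g) = 4.35^2 / (2*9.81) = 18.9225 / 19.62 = 0.9644 m.
h_f = 39.4255 * 0.9644 = 38.024 m.

38.024


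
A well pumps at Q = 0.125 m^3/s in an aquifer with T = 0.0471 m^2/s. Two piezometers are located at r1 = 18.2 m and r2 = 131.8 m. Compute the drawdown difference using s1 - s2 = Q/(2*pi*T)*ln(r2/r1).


Thiem equation: s1 - s2 = Q/(2*pi*T) * ln(r2/r1).
ln(r2/r1) = ln(131.8/18.2) = 1.9799.
Q/(2*pi*T) = 0.125 / (2*pi*0.0471) = 0.125 / 0.2959 = 0.4224.
s1 - s2 = 0.4224 * 1.9799 = 0.8363 m.

0.8363


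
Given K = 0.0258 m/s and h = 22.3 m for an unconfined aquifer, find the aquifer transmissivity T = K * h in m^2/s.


Transmissivity is defined as T = K * h.
T = 0.0258 * 22.3
  = 0.5753 m^2/s.

0.5753


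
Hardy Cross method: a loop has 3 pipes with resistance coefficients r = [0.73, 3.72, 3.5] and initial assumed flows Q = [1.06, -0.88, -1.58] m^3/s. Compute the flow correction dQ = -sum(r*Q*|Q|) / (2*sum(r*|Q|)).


Numerator terms (r*Q*|Q|): 0.73*1.06*|1.06| = 0.8202; 3.72*-0.88*|-0.88| = -2.8808; 3.5*-1.58*|-1.58| = -8.7374.
Sum of numerator = -10.7979.
Denominator terms (r*|Q|): 0.73*|1.06| = 0.7738; 3.72*|-0.88| = 3.2736; 3.5*|-1.58| = 5.53.
2 * sum of denominator = 2 * 9.5774 = 19.1548.
dQ = --10.7979 / 19.1548 = 0.5637 m^3/s.

0.5637


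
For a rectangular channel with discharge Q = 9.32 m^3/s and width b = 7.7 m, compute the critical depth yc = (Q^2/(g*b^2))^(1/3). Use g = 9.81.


Using yc = (Q^2 / (g * b^2))^(1/3):
Q^2 = 9.32^2 = 86.86.
g * b^2 = 9.81 * 7.7^2 = 9.81 * 59.29 = 581.63.
Q^2 / (g*b^2) = 86.86 / 581.63 = 0.1493.
yc = 0.1493^(1/3) = 0.5306 m.

0.5306


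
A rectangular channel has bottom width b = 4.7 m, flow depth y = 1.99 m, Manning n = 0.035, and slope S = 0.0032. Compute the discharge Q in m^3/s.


For a rectangular channel, the cross-sectional area A = b * y = 4.7 * 1.99 = 9.35 m^2.
The wetted perimeter P = b + 2y = 4.7 + 2*1.99 = 8.68 m.
Hydraulic radius R = A/P = 9.35/8.68 = 1.0775 m.
Velocity V = (1/n)*R^(2/3)*S^(1/2) = (1/0.035)*1.0775^(2/3)*0.0032^(1/2) = 1.6987 m/s.
Discharge Q = A * V = 9.35 * 1.6987 = 15.888 m^3/s.

15.888


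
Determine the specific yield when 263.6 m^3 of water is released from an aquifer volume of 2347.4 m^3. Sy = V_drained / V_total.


Specific yield Sy = Volume drained / Total volume.
Sy = 263.6 / 2347.4
   = 0.1123.

0.1123


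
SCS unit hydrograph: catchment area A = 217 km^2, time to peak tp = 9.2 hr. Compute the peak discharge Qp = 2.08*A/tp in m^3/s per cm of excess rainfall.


SCS formula: Qp = 2.08 * A / tp.
Qp = 2.08 * 217 / 9.2
   = 451.36 / 9.2
   = 49.06 m^3/s per cm.

49.06


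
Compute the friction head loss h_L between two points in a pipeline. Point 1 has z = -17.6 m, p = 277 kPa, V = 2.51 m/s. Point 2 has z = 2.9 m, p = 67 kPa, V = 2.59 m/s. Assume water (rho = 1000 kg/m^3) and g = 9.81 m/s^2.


Total head at each section: H = z + p/(rho*g) + V^2/(2g).
H1 = -17.6 + 277*1000/(1000*9.81) + 2.51^2/(2*9.81)
   = -17.6 + 28.236 + 0.3211
   = 10.958 m.
H2 = 2.9 + 67*1000/(1000*9.81) + 2.59^2/(2*9.81)
   = 2.9 + 6.83 + 0.3419
   = 10.072 m.
h_L = H1 - H2 = 10.958 - 10.072 = 0.886 m.

0.886


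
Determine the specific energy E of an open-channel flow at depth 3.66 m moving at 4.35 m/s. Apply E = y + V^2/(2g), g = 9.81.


Specific energy E = y + V^2/(2g).
Velocity head = V^2/(2g) = 4.35^2 / (2*9.81) = 18.9225 / 19.62 = 0.9644 m.
E = 3.66 + 0.9644 = 4.6244 m.

4.6244


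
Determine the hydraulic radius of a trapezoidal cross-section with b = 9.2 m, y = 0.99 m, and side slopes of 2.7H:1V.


For a trapezoidal section with side slope z:
A = (b + z*y)*y = (9.2 + 2.7*0.99)*0.99 = 11.754 m^2.
P = b + 2*y*sqrt(1 + z^2) = 9.2 + 2*0.99*sqrt(1 + 2.7^2) = 14.901 m.
R = A/P = 11.754 / 14.901 = 0.7888 m.

0.7888


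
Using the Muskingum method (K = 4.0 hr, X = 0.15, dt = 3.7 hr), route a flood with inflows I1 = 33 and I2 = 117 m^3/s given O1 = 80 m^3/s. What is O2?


Muskingum coefficients:
denom = 2*K*(1-X) + dt = 2*4.0*(1-0.15) + 3.7 = 10.5.
C0 = (dt - 2*K*X)/denom = (3.7 - 2*4.0*0.15)/10.5 = 0.2381.
C1 = (dt + 2*K*X)/denom = (3.7 + 2*4.0*0.15)/10.5 = 0.4667.
C2 = (2*K*(1-X) - dt)/denom = 0.2952.
O2 = C0*I2 + C1*I1 + C2*O1
   = 0.2381*117 + 0.4667*33 + 0.2952*80
   = 66.88 m^3/s.

66.88


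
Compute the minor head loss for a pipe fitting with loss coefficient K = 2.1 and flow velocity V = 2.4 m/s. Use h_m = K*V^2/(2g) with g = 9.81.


Minor loss formula: h_m = K * V^2/(2g).
V^2 = 2.4^2 = 5.76.
V^2/(2g) = 5.76 / 19.62 = 0.2936 m.
h_m = 2.1 * 0.2936 = 0.6165 m.

0.6165


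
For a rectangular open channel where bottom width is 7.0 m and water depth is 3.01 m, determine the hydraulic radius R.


For a rectangular section:
Flow area A = b * y = 7.0 * 3.01 = 21.07 m^2.
Wetted perimeter P = b + 2y = 7.0 + 2*3.01 = 13.02 m.
Hydraulic radius R = A/P = 21.07 / 13.02 = 1.6183 m.

1.6183


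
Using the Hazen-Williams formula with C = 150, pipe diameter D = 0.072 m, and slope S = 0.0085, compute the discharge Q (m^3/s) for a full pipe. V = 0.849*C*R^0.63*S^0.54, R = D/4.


For a full circular pipe, R = D/4 = 0.072/4 = 0.018 m.
V = 0.849 * 150 * 0.018^0.63 * 0.0085^0.54
  = 0.849 * 150 * 0.079583 * 0.076188
  = 0.7722 m/s.
Pipe area A = pi*D^2/4 = pi*0.072^2/4 = 0.0041 m^2.
Q = A * V = 0.0041 * 0.7722 = 0.0031 m^3/s.

0.0031


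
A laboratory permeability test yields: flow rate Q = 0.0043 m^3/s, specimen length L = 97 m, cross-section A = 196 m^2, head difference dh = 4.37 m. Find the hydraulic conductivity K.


From K = Q*L / (A*dh):
Numerator: Q*L = 0.0043 * 97 = 0.4171.
Denominator: A*dh = 196 * 4.37 = 856.52.
K = 0.4171 / 856.52 = 0.000487 m/s.

0.000487


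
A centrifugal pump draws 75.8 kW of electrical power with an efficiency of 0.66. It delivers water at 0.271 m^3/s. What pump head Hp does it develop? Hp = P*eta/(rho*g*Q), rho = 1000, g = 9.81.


Pump head formula: Hp = P * eta / (rho * g * Q).
Numerator: P * eta = 75.8 * 1000 * 0.66 = 50028.0 W.
Denominator: rho * g * Q = 1000 * 9.81 * 0.271 = 2658.51.
Hp = 50028.0 / 2658.51 = 18.82 m.

18.82


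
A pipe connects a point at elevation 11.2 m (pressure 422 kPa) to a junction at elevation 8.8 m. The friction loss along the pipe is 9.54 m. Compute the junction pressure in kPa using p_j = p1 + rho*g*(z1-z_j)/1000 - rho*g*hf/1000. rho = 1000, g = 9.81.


Junction pressure: p_j = p1 + rho*g*(z1 - z_j)/1000 - rho*g*hf/1000.
Elevation term = 1000*9.81*(11.2 - 8.8)/1000 = 23.544 kPa.
Friction term = 1000*9.81*9.54/1000 = 93.587 kPa.
p_j = 422 + 23.544 - 93.587 = 351.96 kPa.

351.96


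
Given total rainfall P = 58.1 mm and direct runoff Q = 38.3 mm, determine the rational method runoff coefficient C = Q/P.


The runoff coefficient C = runoff depth / rainfall depth.
C = 38.3 / 58.1
  = 0.6592.

0.6592


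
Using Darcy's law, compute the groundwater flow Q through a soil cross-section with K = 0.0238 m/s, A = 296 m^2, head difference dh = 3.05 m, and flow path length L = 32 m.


Darcy's law: Q = K * A * i, where i = dh/L.
Hydraulic gradient i = 3.05 / 32 = 0.095312.
Q = 0.0238 * 296 * 0.095312
  = 0.6715 m^3/s.

0.6715


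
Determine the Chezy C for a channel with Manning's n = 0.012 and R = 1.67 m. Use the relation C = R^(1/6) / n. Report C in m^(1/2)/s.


The Chezy coefficient relates to Manning's n through C = R^(1/6) / n.
R^(1/6) = 1.67^(1/6) = 1.08923.
C = 1.08923 / 0.012 = 90.77 m^(1/2)/s.

90.77


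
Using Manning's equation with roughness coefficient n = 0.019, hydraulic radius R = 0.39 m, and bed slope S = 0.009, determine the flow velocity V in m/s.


Manning's equation gives V = (1/n) * R^(2/3) * S^(1/2).
First, compute R^(2/3) = 0.39^(2/3) = 0.5338.
Next, S^(1/2) = 0.009^(1/2) = 0.094868.
Then 1/n = 1/0.019 = 52.63.
V = 52.63 * 0.5338 * 0.094868 = 2.6653 m/s.

2.6653


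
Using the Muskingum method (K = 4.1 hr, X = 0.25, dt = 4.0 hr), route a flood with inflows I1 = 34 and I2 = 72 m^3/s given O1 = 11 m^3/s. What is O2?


Muskingum coefficients:
denom = 2*K*(1-X) + dt = 2*4.1*(1-0.25) + 4.0 = 10.15.
C0 = (dt - 2*K*X)/denom = (4.0 - 2*4.1*0.25)/10.15 = 0.1921.
C1 = (dt + 2*K*X)/denom = (4.0 + 2*4.1*0.25)/10.15 = 0.5961.
C2 = (2*K*(1-X) - dt)/denom = 0.2118.
O2 = C0*I2 + C1*I1 + C2*O1
   = 0.1921*72 + 0.5961*34 + 0.2118*11
   = 36.43 m^3/s.

36.43


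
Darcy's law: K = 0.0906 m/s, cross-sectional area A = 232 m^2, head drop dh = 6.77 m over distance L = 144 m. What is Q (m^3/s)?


Darcy's law: Q = K * A * i, where i = dh/L.
Hydraulic gradient i = 6.77 / 144 = 0.047014.
Q = 0.0906 * 232 * 0.047014
  = 0.9882 m^3/s.

0.9882


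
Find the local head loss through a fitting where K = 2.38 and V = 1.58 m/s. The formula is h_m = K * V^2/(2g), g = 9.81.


Minor loss formula: h_m = K * V^2/(2g).
V^2 = 1.58^2 = 2.4964.
V^2/(2g) = 2.4964 / 19.62 = 0.1272 m.
h_m = 2.38 * 0.1272 = 0.3028 m.

0.3028


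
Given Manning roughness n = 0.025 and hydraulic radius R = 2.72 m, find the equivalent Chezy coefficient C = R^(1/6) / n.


The Chezy coefficient relates to Manning's n through C = R^(1/6) / n.
R^(1/6) = 2.72^(1/6) = 1.181485.
C = 1.181485 / 0.025 = 47.26 m^(1/2)/s.

47.26


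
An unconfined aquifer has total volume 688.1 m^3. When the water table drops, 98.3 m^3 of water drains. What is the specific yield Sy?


Specific yield Sy = Volume drained / Total volume.
Sy = 98.3 / 688.1
   = 0.1429.

0.1429


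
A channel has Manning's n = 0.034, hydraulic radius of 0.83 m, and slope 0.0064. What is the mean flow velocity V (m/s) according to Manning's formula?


Manning's equation gives V = (1/n) * R^(2/3) * S^(1/2).
First, compute R^(2/3) = 0.83^(2/3) = 0.8832.
Next, S^(1/2) = 0.0064^(1/2) = 0.08.
Then 1/n = 1/0.034 = 29.41.
V = 29.41 * 0.8832 * 0.08 = 2.0781 m/s.

2.0781


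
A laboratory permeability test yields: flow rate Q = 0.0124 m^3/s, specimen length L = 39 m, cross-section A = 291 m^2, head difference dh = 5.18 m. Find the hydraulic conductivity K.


From K = Q*L / (A*dh):
Numerator: Q*L = 0.0124 * 39 = 0.4836.
Denominator: A*dh = 291 * 5.18 = 1507.38.
K = 0.4836 / 1507.38 = 0.000321 m/s.

0.000321


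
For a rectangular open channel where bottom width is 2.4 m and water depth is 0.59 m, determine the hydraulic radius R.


For a rectangular section:
Flow area A = b * y = 2.4 * 0.59 = 1.42 m^2.
Wetted perimeter P = b + 2y = 2.4 + 2*0.59 = 3.58 m.
Hydraulic radius R = A/P = 1.42 / 3.58 = 0.3955 m.

0.3955


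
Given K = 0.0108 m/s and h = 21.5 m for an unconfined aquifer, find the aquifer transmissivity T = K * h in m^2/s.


Transmissivity is defined as T = K * h.
T = 0.0108 * 21.5
  = 0.2322 m^2/s.

0.2322


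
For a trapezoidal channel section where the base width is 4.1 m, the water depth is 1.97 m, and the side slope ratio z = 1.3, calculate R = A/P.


For a trapezoidal section with side slope z:
A = (b + z*y)*y = (4.1 + 1.3*1.97)*1.97 = 13.122 m^2.
P = b + 2*y*sqrt(1 + z^2) = 4.1 + 2*1.97*sqrt(1 + 1.3^2) = 10.562 m.
R = A/P = 13.122 / 10.562 = 1.2424 m.

1.2424


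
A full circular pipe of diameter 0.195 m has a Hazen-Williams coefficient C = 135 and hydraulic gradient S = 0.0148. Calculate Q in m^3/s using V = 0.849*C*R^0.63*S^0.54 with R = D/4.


For a full circular pipe, R = D/4 = 0.195/4 = 0.0488 m.
V = 0.849 * 135 * 0.0488^0.63 * 0.0148^0.54
  = 0.849 * 135 * 0.149082 * 0.102788
  = 1.7563 m/s.
Pipe area A = pi*D^2/4 = pi*0.195^2/4 = 0.0299 m^2.
Q = A * V = 0.0299 * 1.7563 = 0.0525 m^3/s.

0.0525


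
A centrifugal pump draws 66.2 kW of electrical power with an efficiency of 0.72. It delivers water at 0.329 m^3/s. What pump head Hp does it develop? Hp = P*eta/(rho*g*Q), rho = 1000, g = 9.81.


Pump head formula: Hp = P * eta / (rho * g * Q).
Numerator: P * eta = 66.2 * 1000 * 0.72 = 47664.0 W.
Denominator: rho * g * Q = 1000 * 9.81 * 0.329 = 3227.49.
Hp = 47664.0 / 3227.49 = 14.77 m.

14.77


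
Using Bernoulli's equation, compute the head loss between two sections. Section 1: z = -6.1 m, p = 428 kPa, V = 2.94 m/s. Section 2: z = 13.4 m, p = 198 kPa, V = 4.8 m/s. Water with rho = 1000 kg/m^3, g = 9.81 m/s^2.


Total head at each section: H = z + p/(rho*g) + V^2/(2g).
H1 = -6.1 + 428*1000/(1000*9.81) + 2.94^2/(2*9.81)
   = -6.1 + 43.629 + 0.4406
   = 37.97 m.
H2 = 13.4 + 198*1000/(1000*9.81) + 4.8^2/(2*9.81)
   = 13.4 + 20.183 + 1.1743
   = 34.758 m.
h_L = H1 - H2 = 37.97 - 34.758 = 3.212 m.

3.212


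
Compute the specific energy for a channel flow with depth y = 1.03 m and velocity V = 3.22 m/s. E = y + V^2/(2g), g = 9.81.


Specific energy E = y + V^2/(2g).
Velocity head = V^2/(2g) = 3.22^2 / (2*9.81) = 10.3684 / 19.62 = 0.5285 m.
E = 1.03 + 0.5285 = 1.5585 m.

1.5585


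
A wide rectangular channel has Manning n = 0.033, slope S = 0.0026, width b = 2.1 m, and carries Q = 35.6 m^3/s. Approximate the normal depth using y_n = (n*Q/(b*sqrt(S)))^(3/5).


We use the wide-channel approximation y_n = (n*Q/(b*sqrt(S)))^(3/5).
sqrt(S) = sqrt(0.0026) = 0.05099.
Numerator: n*Q = 0.033 * 35.6 = 1.1748.
Denominator: b*sqrt(S) = 2.1 * 0.05099 = 0.107079.
arg = 10.9713.
y_n = 10.9713^(3/5) = 4.2088 m.

4.2088


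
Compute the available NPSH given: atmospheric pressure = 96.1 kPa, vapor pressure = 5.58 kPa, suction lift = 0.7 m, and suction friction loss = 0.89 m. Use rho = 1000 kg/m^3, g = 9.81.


NPSHa = p_atm/(rho*g) - z_s - hf_s - p_vap/(rho*g).
p_atm/(rho*g) = 96.1*1000 / (1000*9.81) = 9.796 m.
p_vap/(rho*g) = 5.58*1000 / (1000*9.81) = 0.569 m.
NPSHa = 9.796 - 0.7 - 0.89 - 0.569
      = 7.64 m.

7.64


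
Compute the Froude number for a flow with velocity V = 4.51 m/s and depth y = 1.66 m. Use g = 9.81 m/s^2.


The Froude number is defined as Fr = V / sqrt(g*y).
g*y = 9.81 * 1.66 = 16.2846.
sqrt(g*y) = sqrt(16.2846) = 4.0354.
Fr = 4.51 / 4.0354 = 1.1176.

1.1176


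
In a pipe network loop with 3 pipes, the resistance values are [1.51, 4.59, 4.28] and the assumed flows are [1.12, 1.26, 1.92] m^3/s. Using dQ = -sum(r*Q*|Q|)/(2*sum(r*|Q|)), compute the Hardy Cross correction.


Numerator terms (r*Q*|Q|): 1.51*1.12*|1.12| = 1.8941; 4.59*1.26*|1.26| = 7.2871; 4.28*1.92*|1.92| = 15.7778.
Sum of numerator = 24.959.
Denominator terms (r*|Q|): 1.51*|1.12| = 1.6912; 4.59*|1.26| = 5.7834; 4.28*|1.92| = 8.2176.
2 * sum of denominator = 2 * 15.6922 = 31.3844.
dQ = -24.959 / 31.3844 = -0.7953 m^3/s.

-0.7953


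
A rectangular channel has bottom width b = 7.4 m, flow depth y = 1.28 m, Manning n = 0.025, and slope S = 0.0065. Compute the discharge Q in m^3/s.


For a rectangular channel, the cross-sectional area A = b * y = 7.4 * 1.28 = 9.47 m^2.
The wetted perimeter P = b + 2y = 7.4 + 2*1.28 = 9.96 m.
Hydraulic radius R = A/P = 9.47/9.96 = 0.951 m.
Velocity V = (1/n)*R^(2/3)*S^(1/2) = (1/0.025)*0.951^(2/3)*0.0065^(1/2) = 3.1187 m/s.
Discharge Q = A * V = 9.47 * 3.1187 = 29.54 m^3/s.

29.54


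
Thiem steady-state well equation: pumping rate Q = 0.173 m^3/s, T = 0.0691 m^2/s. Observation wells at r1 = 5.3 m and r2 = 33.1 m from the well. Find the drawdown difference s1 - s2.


Thiem equation: s1 - s2 = Q/(2*pi*T) * ln(r2/r1).
ln(r2/r1) = ln(33.1/5.3) = 1.8318.
Q/(2*pi*T) = 0.173 / (2*pi*0.0691) = 0.173 / 0.4342 = 0.3985.
s1 - s2 = 0.3985 * 1.8318 = 0.7299 m.

0.7299


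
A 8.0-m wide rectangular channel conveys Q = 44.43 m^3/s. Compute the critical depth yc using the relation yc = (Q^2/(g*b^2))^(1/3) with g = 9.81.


Using yc = (Q^2 / (g * b^2))^(1/3):
Q^2 = 44.43^2 = 1974.02.
g * b^2 = 9.81 * 8.0^2 = 9.81 * 64.0 = 627.84.
Q^2 / (g*b^2) = 1974.02 / 627.84 = 3.1441.
yc = 3.1441^(1/3) = 1.465 m.

1.465


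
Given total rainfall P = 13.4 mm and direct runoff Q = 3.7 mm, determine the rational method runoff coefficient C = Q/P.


The runoff coefficient C = runoff depth / rainfall depth.
C = 3.7 / 13.4
  = 0.2761.

0.2761


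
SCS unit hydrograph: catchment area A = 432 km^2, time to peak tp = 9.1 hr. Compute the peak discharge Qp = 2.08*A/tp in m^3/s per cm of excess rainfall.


SCS formula: Qp = 2.08 * A / tp.
Qp = 2.08 * 432 / 9.1
   = 898.56 / 9.1
   = 98.74 m^3/s per cm.

98.74


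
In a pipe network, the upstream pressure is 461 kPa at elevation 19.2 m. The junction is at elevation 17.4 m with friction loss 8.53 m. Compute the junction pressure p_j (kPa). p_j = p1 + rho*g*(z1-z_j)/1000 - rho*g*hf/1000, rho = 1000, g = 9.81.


Junction pressure: p_j = p1 + rho*g*(z1 - z_j)/1000 - rho*g*hf/1000.
Elevation term = 1000*9.81*(19.2 - 17.4)/1000 = 17.658 kPa.
Friction term = 1000*9.81*8.53/1000 = 83.679 kPa.
p_j = 461 + 17.658 - 83.679 = 394.98 kPa.

394.98


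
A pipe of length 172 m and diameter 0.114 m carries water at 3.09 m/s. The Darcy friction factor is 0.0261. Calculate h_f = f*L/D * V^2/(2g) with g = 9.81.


Darcy-Weisbach equation: h_f = f * (L/D) * V^2/(2g).
f * L/D = 0.0261 * 172/0.114 = 39.3789.
V^2/(2g) = 3.09^2 / (2*9.81) = 9.5481 / 19.62 = 0.4867 m.
h_f = 39.3789 * 0.4867 = 19.164 m.

19.164


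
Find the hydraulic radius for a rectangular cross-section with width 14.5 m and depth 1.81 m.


For a rectangular section:
Flow area A = b * y = 14.5 * 1.81 = 26.25 m^2.
Wetted perimeter P = b + 2y = 14.5 + 2*1.81 = 18.12 m.
Hydraulic radius R = A/P = 26.25 / 18.12 = 1.4484 m.

1.4484


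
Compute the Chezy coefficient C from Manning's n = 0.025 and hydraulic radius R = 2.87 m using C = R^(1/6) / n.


The Chezy coefficient relates to Manning's n through C = R^(1/6) / n.
R^(1/6) = 2.87^(1/6) = 1.192103.
C = 1.192103 / 0.025 = 47.68 m^(1/2)/s.

47.68


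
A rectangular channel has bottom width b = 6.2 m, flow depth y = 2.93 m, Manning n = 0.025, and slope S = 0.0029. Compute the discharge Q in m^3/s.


For a rectangular channel, the cross-sectional area A = b * y = 6.2 * 2.93 = 18.17 m^2.
The wetted perimeter P = b + 2y = 6.2 + 2*2.93 = 12.06 m.
Hydraulic radius R = A/P = 18.17/12.06 = 1.5063 m.
Velocity V = (1/n)*R^(2/3)*S^(1/2) = (1/0.025)*1.5063^(2/3)*0.0029^(1/2) = 2.8305 m/s.
Discharge Q = A * V = 18.17 * 2.8305 = 51.419 m^3/s.

51.419


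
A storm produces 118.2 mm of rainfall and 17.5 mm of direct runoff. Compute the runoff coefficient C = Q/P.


The runoff coefficient C = runoff depth / rainfall depth.
C = 17.5 / 118.2
  = 0.1481.

0.1481


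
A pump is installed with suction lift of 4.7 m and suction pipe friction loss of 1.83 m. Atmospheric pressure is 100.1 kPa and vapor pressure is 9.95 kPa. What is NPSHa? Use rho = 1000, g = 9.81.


NPSHa = p_atm/(rho*g) - z_s - hf_s - p_vap/(rho*g).
p_atm/(rho*g) = 100.1*1000 / (1000*9.81) = 10.204 m.
p_vap/(rho*g) = 9.95*1000 / (1000*9.81) = 1.014 m.
NPSHa = 10.204 - 4.7 - 1.83 - 1.014
      = 2.66 m.

2.66


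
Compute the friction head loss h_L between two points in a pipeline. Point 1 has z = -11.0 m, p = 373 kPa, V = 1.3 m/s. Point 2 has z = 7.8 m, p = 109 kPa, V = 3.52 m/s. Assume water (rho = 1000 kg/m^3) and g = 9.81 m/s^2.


Total head at each section: H = z + p/(rho*g) + V^2/(2g).
H1 = -11.0 + 373*1000/(1000*9.81) + 1.3^2/(2*9.81)
   = -11.0 + 38.022 + 0.0861
   = 27.109 m.
H2 = 7.8 + 109*1000/(1000*9.81) + 3.52^2/(2*9.81)
   = 7.8 + 11.111 + 0.6315
   = 19.543 m.
h_L = H1 - H2 = 27.109 - 19.543 = 7.566 m.

7.566


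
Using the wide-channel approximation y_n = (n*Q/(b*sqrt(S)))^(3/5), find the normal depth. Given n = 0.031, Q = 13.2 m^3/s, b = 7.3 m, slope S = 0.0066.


We use the wide-channel approximation y_n = (n*Q/(b*sqrt(S)))^(3/5).
sqrt(S) = sqrt(0.0066) = 0.08124.
Numerator: n*Q = 0.031 * 13.2 = 0.4092.
Denominator: b*sqrt(S) = 7.3 * 0.08124 = 0.593052.
arg = 0.69.
y_n = 0.69^(3/5) = 0.8004 m.

0.8004


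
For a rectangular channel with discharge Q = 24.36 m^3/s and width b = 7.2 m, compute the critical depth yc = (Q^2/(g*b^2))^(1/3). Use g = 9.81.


Using yc = (Q^2 / (g * b^2))^(1/3):
Q^2 = 24.36^2 = 593.41.
g * b^2 = 9.81 * 7.2^2 = 9.81 * 51.84 = 508.55.
Q^2 / (g*b^2) = 593.41 / 508.55 = 1.1669.
yc = 1.1669^(1/3) = 1.0528 m.

1.0528


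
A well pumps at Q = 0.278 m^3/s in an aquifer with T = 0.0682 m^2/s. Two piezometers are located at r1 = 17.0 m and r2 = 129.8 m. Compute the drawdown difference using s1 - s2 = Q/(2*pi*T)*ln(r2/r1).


Thiem equation: s1 - s2 = Q/(2*pi*T) * ln(r2/r1).
ln(r2/r1) = ln(129.8/17.0) = 2.0328.
Q/(2*pi*T) = 0.278 / (2*pi*0.0682) = 0.278 / 0.4285 = 0.6488.
s1 - s2 = 0.6488 * 2.0328 = 1.3188 m.

1.3188


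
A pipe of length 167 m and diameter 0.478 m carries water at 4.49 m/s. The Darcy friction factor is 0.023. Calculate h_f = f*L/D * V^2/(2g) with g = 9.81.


Darcy-Weisbach equation: h_f = f * (L/D) * V^2/(2g).
f * L/D = 0.023 * 167/0.478 = 8.0356.
V^2/(2g) = 4.49^2 / (2*9.81) = 20.1601 / 19.62 = 1.0275 m.
h_f = 8.0356 * 1.0275 = 8.257 m.

8.257


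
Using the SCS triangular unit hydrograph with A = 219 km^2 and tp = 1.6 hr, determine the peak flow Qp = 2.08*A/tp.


SCS formula: Qp = 2.08 * A / tp.
Qp = 2.08 * 219 / 1.6
   = 455.52 / 1.6
   = 284.7 m^3/s per cm.

284.7


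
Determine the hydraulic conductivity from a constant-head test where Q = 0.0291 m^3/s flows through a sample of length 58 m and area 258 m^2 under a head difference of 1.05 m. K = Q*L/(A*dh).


From K = Q*L / (A*dh):
Numerator: Q*L = 0.0291 * 58 = 1.6878.
Denominator: A*dh = 258 * 1.05 = 270.9.
K = 1.6878 / 270.9 = 0.00623 m/s.

0.00623


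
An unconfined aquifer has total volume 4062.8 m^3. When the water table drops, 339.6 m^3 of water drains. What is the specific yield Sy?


Specific yield Sy = Volume drained / Total volume.
Sy = 339.6 / 4062.8
   = 0.0836.

0.0836


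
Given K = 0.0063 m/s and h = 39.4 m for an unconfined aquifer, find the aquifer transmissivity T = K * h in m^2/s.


Transmissivity is defined as T = K * h.
T = 0.0063 * 39.4
  = 0.2482 m^2/s.

0.2482


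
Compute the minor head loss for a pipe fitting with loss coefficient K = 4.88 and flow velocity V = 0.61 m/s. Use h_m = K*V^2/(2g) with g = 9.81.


Minor loss formula: h_m = K * V^2/(2g).
V^2 = 0.61^2 = 0.3721.
V^2/(2g) = 0.3721 / 19.62 = 0.019 m.
h_m = 4.88 * 0.019 = 0.0926 m.

0.0926


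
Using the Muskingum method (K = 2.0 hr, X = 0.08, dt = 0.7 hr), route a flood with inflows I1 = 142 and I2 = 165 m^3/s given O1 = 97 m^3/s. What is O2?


Muskingum coefficients:
denom = 2*K*(1-X) + dt = 2*2.0*(1-0.08) + 0.7 = 4.38.
C0 = (dt - 2*K*X)/denom = (0.7 - 2*2.0*0.08)/4.38 = 0.0868.
C1 = (dt + 2*K*X)/denom = (0.7 + 2*2.0*0.08)/4.38 = 0.2329.
C2 = (2*K*(1-X) - dt)/denom = 0.6804.
O2 = C0*I2 + C1*I1 + C2*O1
   = 0.0868*165 + 0.2329*142 + 0.6804*97
   = 113.38 m^3/s.

113.38


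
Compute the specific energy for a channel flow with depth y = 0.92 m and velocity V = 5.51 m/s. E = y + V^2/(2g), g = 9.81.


Specific energy E = y + V^2/(2g).
Velocity head = V^2/(2g) = 5.51^2 / (2*9.81) = 30.3601 / 19.62 = 1.5474 m.
E = 0.92 + 1.5474 = 2.4674 m.

2.4674


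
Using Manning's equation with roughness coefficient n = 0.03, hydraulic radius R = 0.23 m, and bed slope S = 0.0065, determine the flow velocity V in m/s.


Manning's equation gives V = (1/n) * R^(2/3) * S^(1/2).
First, compute R^(2/3) = 0.23^(2/3) = 0.3754.
Next, S^(1/2) = 0.0065^(1/2) = 0.080623.
Then 1/n = 1/0.03 = 33.33.
V = 33.33 * 0.3754 * 0.080623 = 1.0088 m/s.

1.0088


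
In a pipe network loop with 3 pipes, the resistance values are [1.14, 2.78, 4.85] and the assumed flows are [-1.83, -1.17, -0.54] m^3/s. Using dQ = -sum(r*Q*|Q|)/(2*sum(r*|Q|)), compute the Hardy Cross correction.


Numerator terms (r*Q*|Q|): 1.14*-1.83*|-1.83| = -3.8177; 2.78*-1.17*|-1.17| = -3.8055; 4.85*-0.54*|-0.54| = -1.4143.
Sum of numerator = -9.0375.
Denominator terms (r*|Q|): 1.14*|-1.83| = 2.0862; 2.78*|-1.17| = 3.2526; 4.85*|-0.54| = 2.619.
2 * sum of denominator = 2 * 7.9578 = 15.9156.
dQ = --9.0375 / 15.9156 = 0.5678 m^3/s.

0.5678


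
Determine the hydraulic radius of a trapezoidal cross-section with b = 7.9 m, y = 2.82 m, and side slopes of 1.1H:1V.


For a trapezoidal section with side slope z:
A = (b + z*y)*y = (7.9 + 1.1*2.82)*2.82 = 31.026 m^2.
P = b + 2*y*sqrt(1 + z^2) = 7.9 + 2*2.82*sqrt(1 + 1.1^2) = 16.284 m.
R = A/P = 31.026 / 16.284 = 1.9052 m.

1.9052


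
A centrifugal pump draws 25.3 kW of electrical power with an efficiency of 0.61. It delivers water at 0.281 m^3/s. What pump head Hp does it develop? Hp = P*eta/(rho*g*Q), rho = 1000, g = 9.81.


Pump head formula: Hp = P * eta / (rho * g * Q).
Numerator: P * eta = 25.3 * 1000 * 0.61 = 15433.0 W.
Denominator: rho * g * Q = 1000 * 9.81 * 0.281 = 2756.61.
Hp = 15433.0 / 2756.61 = 5.6 m.

5.6


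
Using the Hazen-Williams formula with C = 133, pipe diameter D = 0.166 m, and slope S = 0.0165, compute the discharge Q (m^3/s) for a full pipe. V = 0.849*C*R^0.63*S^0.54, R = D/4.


For a full circular pipe, R = D/4 = 0.166/4 = 0.0415 m.
V = 0.849 * 133 * 0.0415^0.63 * 0.0165^0.54
  = 0.849 * 133 * 0.134701 * 0.109004
  = 1.6579 m/s.
Pipe area A = pi*D^2/4 = pi*0.166^2/4 = 0.0216 m^2.
Q = A * V = 0.0216 * 1.6579 = 0.0359 m^3/s.

0.0359


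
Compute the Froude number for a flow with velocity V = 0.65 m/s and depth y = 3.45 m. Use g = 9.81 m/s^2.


The Froude number is defined as Fr = V / sqrt(g*y).
g*y = 9.81 * 3.45 = 33.8445.
sqrt(g*y) = sqrt(33.8445) = 5.8176.
Fr = 0.65 / 5.8176 = 0.1117.

0.1117


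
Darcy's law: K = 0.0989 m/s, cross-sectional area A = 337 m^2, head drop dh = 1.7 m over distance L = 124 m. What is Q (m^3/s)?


Darcy's law: Q = K * A * i, where i = dh/L.
Hydraulic gradient i = 1.7 / 124 = 0.01371.
Q = 0.0989 * 337 * 0.01371
  = 0.4569 m^3/s.

0.4569


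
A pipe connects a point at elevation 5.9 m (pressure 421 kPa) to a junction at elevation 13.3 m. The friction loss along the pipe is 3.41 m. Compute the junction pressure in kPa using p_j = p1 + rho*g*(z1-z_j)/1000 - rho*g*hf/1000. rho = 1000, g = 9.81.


Junction pressure: p_j = p1 + rho*g*(z1 - z_j)/1000 - rho*g*hf/1000.
Elevation term = 1000*9.81*(5.9 - 13.3)/1000 = -72.594 kPa.
Friction term = 1000*9.81*3.41/1000 = 33.452 kPa.
p_j = 421 + -72.594 - 33.452 = 314.95 kPa.

314.95


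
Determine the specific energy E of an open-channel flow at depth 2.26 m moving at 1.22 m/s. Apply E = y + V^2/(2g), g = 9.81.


Specific energy E = y + V^2/(2g).
Velocity head = V^2/(2g) = 1.22^2 / (2*9.81) = 1.4884 / 19.62 = 0.0759 m.
E = 2.26 + 0.0759 = 2.3359 m.

2.3359


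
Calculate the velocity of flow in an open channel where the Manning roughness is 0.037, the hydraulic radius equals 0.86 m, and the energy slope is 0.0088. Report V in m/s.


Manning's equation gives V = (1/n) * R^(2/3) * S^(1/2).
First, compute R^(2/3) = 0.86^(2/3) = 0.9043.
Next, S^(1/2) = 0.0088^(1/2) = 0.093808.
Then 1/n = 1/0.037 = 27.03.
V = 27.03 * 0.9043 * 0.093808 = 2.2928 m/s.

2.2928


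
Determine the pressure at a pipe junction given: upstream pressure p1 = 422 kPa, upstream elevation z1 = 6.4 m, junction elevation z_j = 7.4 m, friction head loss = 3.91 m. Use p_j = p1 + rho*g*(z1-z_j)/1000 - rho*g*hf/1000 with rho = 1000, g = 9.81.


Junction pressure: p_j = p1 + rho*g*(z1 - z_j)/1000 - rho*g*hf/1000.
Elevation term = 1000*9.81*(6.4 - 7.4)/1000 = -9.81 kPa.
Friction term = 1000*9.81*3.91/1000 = 38.357 kPa.
p_j = 422 + -9.81 - 38.357 = 373.83 kPa.

373.83


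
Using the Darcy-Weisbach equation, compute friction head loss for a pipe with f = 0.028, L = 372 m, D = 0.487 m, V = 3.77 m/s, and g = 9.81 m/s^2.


Darcy-Weisbach equation: h_f = f * (L/D) * V^2/(2g).
f * L/D = 0.028 * 372/0.487 = 21.3881.
V^2/(2g) = 3.77^2 / (2*9.81) = 14.2129 / 19.62 = 0.7244 m.
h_f = 21.3881 * 0.7244 = 15.494 m.

15.494


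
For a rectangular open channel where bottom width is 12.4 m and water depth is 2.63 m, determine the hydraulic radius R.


For a rectangular section:
Flow area A = b * y = 12.4 * 2.63 = 32.61 m^2.
Wetted perimeter P = b + 2y = 12.4 + 2*2.63 = 17.66 m.
Hydraulic radius R = A/P = 32.61 / 17.66 = 1.8467 m.

1.8467


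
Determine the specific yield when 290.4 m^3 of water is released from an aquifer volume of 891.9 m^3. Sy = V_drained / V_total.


Specific yield Sy = Volume drained / Total volume.
Sy = 290.4 / 891.9
   = 0.3256.

0.3256


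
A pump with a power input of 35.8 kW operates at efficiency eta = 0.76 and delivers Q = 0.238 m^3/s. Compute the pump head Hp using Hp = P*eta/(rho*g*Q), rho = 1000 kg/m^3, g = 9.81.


Pump head formula: Hp = P * eta / (rho * g * Q).
Numerator: P * eta = 35.8 * 1000 * 0.76 = 27208.0 W.
Denominator: rho * g * Q = 1000 * 9.81 * 0.238 = 2334.78.
Hp = 27208.0 / 2334.78 = 11.65 m.

11.65


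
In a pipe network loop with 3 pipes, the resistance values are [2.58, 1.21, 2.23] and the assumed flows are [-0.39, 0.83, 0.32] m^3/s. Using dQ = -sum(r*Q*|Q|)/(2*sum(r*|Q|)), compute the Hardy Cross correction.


Numerator terms (r*Q*|Q|): 2.58*-0.39*|-0.39| = -0.3924; 1.21*0.83*|0.83| = 0.8336; 2.23*0.32*|0.32| = 0.2284.
Sum of numerator = 0.6695.
Denominator terms (r*|Q|): 2.58*|-0.39| = 1.0062; 1.21*|0.83| = 1.0043; 2.23*|0.32| = 0.7136.
2 * sum of denominator = 2 * 2.7241 = 5.4482.
dQ = -0.6695 / 5.4482 = -0.1229 m^3/s.

-0.1229


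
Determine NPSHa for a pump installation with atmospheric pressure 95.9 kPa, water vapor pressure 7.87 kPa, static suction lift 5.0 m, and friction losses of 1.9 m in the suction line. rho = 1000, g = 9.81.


NPSHa = p_atm/(rho*g) - z_s - hf_s - p_vap/(rho*g).
p_atm/(rho*g) = 95.9*1000 / (1000*9.81) = 9.776 m.
p_vap/(rho*g) = 7.87*1000 / (1000*9.81) = 0.802 m.
NPSHa = 9.776 - 5.0 - 1.9 - 0.802
      = 2.07 m.

2.07
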